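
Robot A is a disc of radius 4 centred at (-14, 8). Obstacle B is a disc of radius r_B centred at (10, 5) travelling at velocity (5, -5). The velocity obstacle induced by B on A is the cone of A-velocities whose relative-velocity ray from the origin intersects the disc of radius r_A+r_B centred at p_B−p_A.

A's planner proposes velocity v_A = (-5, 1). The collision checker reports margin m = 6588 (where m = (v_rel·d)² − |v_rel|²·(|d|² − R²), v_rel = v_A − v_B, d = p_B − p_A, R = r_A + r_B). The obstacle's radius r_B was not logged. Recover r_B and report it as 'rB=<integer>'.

m = 6588
d = (24, -3);  v_rel = (-10, 6),  |v_rel|² = 136
v_rel×d = (-10)·(-3) − (6)·(24) = -114
since m = R²·136 − (-114)²:  R² = (12996 + 6588) / 136 = 144
R = √144 = 12  ⇒  r_B = 12 − 4 = 8

rB=8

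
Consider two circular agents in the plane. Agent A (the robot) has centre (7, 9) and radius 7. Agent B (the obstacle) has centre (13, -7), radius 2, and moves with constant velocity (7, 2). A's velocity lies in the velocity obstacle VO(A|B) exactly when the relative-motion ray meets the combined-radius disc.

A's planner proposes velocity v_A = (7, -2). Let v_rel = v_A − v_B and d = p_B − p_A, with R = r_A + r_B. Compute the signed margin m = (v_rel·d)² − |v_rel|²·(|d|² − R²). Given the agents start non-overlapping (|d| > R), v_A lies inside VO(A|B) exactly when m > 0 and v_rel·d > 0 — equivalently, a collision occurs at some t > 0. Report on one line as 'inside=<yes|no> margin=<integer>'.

d = (6, -16),  |d|² = 292;  R = 7+2 = 9,  c = 292−9² = 211
v_rel = (0, -4),  |v_rel|² = 16;  v_rel·d = (0)·(6) + (-4)·(-16) = 64
16·t² − 128·t + 211 = 0  ⇒  m = 64² − 16·211 = 720
m = 720 > 0,  v_rel·d = 64 > 0  ⇒  inside

inside=yes margin=720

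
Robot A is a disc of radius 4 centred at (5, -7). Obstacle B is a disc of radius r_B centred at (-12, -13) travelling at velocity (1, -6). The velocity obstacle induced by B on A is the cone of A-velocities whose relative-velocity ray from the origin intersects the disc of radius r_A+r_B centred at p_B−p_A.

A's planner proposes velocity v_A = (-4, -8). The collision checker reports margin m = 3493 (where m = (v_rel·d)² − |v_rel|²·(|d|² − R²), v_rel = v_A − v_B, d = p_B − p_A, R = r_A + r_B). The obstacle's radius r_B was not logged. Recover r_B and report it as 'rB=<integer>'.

m = 3493
d = (-17, -6);  v_rel = (-5, -2),  |v_rel|² = 29
v_rel×d = (-5)·(-6) − (-2)·(-17) = -4
since m = R²·29 − (-4)²:  R² = (16 + 3493) / 29 = 121
R = √121 = 11  ⇒  r_B = 11 − 4 = 7

rB=7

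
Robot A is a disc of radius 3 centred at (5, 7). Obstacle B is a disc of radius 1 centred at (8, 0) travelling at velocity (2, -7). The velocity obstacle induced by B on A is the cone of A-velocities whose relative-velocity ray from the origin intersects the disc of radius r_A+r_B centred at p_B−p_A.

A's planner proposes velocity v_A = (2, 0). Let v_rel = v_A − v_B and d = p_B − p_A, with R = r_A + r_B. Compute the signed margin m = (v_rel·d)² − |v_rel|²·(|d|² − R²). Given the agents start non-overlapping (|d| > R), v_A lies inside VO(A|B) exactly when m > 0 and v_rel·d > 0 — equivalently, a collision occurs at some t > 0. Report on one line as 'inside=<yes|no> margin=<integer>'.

d = (3, -7),  |d|² = 58;  R = 3+1 = 4,  c = 58−4² = 42
v_rel = (0, 7),  |v_rel|² = 49;  v_rel·d = (0)·(3) + (7)·(-7) = -49
49·t² + 98·t + 42 = 0  ⇒  m = (-49)² − 49·42 = 343
m = 343 > 0,  v_rel·d = -49 < 0  ⇒  outside

inside=no margin=343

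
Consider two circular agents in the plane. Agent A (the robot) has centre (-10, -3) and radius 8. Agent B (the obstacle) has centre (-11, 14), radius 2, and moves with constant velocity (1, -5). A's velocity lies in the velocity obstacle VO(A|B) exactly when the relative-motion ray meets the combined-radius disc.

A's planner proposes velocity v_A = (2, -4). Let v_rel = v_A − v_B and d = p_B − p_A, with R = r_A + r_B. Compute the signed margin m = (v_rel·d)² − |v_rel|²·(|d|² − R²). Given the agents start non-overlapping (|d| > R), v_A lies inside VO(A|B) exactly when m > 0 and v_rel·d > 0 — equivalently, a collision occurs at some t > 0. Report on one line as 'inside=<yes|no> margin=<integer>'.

d = (-1, 17),  |d|² = 290;  R = 8+2 = 10,  c = 290−10² = 190
v_rel = (1, 1),  |v_rel|² = 2;  v_rel·d = (1)·(-1) + (1)·(17) = 16
2·t² − 32·t + 190 = 0  ⇒  m = 16² − 2·190 = -124
m = -124 < 0,  v_rel·d = 16 > 0  ⇒  outside

inside=no margin=-124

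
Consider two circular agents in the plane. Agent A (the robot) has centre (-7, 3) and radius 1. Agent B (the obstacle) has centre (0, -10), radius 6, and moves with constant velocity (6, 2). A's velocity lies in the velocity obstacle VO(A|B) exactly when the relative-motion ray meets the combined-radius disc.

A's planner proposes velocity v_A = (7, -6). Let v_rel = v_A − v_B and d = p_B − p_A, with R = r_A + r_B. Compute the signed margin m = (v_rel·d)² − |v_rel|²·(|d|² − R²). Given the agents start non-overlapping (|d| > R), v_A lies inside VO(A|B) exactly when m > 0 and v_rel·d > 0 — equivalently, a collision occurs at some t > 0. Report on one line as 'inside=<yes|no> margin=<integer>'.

d = (7, -13),  |d|² = 218;  R = 1+6 = 7,  c = 218−7² = 169
v_rel = (1, -8),  |v_rel|² = 65;  v_rel·d = (1)·(7) + (-8)·(-13) = 111
65·t² − 222·t + 169 = 0  ⇒  m = 111² − 65·169 = 1336
m = 1336 > 0,  v_rel·d = 111 > 0  ⇒  inside

inside=yes margin=1336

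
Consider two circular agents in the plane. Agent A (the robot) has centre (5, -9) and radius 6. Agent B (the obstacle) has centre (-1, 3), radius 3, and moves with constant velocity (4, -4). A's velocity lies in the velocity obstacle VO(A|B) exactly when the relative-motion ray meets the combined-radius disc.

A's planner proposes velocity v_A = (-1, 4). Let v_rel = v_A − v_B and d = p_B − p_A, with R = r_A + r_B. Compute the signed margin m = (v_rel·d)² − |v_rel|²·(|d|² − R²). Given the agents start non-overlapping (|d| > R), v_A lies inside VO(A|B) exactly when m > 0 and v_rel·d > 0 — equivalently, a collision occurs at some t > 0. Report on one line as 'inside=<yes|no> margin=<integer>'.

d = (-6, 12),  |d|² = 180;  R = 6+3 = 9,  c = 180−9² = 99
v_rel = (-5, 8),  |v_rel|² = 89;  v_rel·d = (-5)·(-6) + (8)·(12) = 126
89·t² − 252·t + 99 = 0  ⇒  m = 126² − 89·99 = 7065
m = 7065 > 0,  v_rel·d = 126 > 0  ⇒  inside

inside=yes margin=7065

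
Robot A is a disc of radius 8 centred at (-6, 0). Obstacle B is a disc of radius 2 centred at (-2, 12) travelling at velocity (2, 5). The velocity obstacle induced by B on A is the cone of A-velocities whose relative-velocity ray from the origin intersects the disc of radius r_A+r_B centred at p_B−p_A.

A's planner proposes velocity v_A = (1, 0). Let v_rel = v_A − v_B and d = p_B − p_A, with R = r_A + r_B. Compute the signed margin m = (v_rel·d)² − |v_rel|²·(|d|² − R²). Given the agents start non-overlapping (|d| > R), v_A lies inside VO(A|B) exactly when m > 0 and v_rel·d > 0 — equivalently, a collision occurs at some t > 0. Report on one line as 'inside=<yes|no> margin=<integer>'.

d = (4, 12),  |d|² = 160;  R = 8+2 = 10,  c = 160−10² = 60
v_rel = (-1, -5),  |v_rel|² = 26;  v_rel·d = (-1)·(4) + (-5)·(12) = -64
26·t² + 128·t + 60 = 0  ⇒  m = (-64)² − 26·60 = 2536
m = 2536 > 0,  v_rel·d = -64 < 0  ⇒  outside

inside=no margin=2536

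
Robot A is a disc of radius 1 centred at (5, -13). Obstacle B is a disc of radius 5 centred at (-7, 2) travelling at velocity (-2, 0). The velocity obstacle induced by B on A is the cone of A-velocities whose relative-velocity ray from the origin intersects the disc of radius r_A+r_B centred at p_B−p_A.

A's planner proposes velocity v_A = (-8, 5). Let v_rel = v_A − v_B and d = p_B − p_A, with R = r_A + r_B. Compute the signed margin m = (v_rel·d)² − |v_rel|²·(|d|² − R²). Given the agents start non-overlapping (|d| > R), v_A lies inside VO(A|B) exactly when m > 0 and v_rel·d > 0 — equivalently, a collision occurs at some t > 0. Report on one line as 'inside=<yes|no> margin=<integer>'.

d = (-12, 15),  |d|² = 369;  R = 1+5 = 6,  c = 369−6² = 333
v_rel = (-6, 5),  |v_rel|² = 61;  v_rel·d = (-6)·(-12) + (5)·(15) = 147
61·t² − 294·t + 333 = 0  ⇒  m = 147² − 61·333 = 1296
m = 1296 > 0,  v_rel·d = 147 > 0  ⇒  inside

inside=yes margin=1296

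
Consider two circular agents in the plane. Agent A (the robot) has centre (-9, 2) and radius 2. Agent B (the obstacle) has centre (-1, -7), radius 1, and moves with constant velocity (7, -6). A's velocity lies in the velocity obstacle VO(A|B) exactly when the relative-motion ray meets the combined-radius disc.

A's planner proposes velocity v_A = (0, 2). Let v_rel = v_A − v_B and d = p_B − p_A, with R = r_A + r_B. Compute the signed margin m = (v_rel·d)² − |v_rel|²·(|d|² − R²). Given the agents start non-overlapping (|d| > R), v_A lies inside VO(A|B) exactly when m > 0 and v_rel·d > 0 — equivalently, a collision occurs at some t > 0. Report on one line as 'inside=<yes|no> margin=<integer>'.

d = (8, -9),  |d|² = 145;  R = 2+1 = 3,  c = 145−3² = 136
v_rel = (-7, 8),  |v_rel|² = 113;  v_rel·d = (-7)·(8) + (8)·(-9) = -128
113·t² + 256·t + 136 = 0  ⇒  m = (-128)² − 113·136 = 1016
m = 1016 > 0,  v_rel·d = -128 < 0  ⇒  outside

inside=no margin=1016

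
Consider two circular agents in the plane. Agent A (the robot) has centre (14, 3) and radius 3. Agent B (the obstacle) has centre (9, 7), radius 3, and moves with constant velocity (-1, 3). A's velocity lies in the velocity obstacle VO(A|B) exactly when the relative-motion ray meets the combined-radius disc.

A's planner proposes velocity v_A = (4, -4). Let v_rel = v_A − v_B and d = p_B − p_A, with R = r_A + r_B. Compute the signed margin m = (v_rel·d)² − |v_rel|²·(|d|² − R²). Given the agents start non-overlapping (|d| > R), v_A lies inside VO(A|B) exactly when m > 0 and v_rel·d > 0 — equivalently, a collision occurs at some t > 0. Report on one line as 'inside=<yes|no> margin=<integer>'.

d = (-5, 4),  |d|² = 41;  R = 3+3 = 6,  c = 41−6² = 5
v_rel = (5, -7),  |v_rel|² = 74;  v_rel·d = (5)·(-5) + (-7)·(4) = -53
74·t² + 106·t + 5 = 0  ⇒  m = (-53)² − 74·5 = 2439
m = 2439 > 0,  v_rel·d = -53 < 0  ⇒  outside

inside=no margin=2439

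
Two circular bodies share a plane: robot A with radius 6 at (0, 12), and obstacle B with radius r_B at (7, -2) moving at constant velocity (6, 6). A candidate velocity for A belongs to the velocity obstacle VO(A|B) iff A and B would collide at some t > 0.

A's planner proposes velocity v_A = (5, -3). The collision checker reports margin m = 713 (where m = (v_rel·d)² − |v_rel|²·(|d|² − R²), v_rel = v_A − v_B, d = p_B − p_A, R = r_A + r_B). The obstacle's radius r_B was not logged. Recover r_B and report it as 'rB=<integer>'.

m = 713
d = (7, -14);  v_rel = (-1, -9),  |v_rel|² = 82
v_rel×d = (-1)·(-14) − (-9)·(7) = 77
since m = R²·82 − 77²:  R² = (5929 + 713) / 82 = 81
R = √81 = 9  ⇒  r_B = 9 − 6 = 3

rB=3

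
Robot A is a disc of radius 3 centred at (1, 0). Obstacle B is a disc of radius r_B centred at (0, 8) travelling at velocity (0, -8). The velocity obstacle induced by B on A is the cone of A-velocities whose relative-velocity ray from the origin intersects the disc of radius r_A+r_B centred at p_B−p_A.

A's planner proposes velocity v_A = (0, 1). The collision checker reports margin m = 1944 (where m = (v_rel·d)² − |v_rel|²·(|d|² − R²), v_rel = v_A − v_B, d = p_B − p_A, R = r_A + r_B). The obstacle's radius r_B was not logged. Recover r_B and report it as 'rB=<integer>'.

m = 1944
d = (-1, 8);  v_rel = (0, 9),  |v_rel|² = 81
v_rel×d = (0)·(8) − (9)·(-1) = 9
since m = R²·81 − 9²:  R² = (81 + 1944) / 81 = 25
R = √25 = 5  ⇒  r_B = 5 − 3 = 2

rB=2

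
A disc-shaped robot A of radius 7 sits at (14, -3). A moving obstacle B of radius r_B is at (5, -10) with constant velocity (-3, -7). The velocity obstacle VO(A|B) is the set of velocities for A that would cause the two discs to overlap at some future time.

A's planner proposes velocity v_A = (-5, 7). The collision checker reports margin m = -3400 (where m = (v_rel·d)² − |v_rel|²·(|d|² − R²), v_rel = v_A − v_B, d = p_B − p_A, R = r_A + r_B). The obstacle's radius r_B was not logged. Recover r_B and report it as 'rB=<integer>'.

m = -3400
d = (-9, -7);  v_rel = (-2, 14),  |v_rel|² = 200
v_rel×d = (-2)·(-7) − (14)·(-9) = 140
since m = R²·200 − 140²:  R² = (19600 + -3400) / 200 = 81
R = √81 = 9  ⇒  r_B = 9 − 7 = 2

rB=2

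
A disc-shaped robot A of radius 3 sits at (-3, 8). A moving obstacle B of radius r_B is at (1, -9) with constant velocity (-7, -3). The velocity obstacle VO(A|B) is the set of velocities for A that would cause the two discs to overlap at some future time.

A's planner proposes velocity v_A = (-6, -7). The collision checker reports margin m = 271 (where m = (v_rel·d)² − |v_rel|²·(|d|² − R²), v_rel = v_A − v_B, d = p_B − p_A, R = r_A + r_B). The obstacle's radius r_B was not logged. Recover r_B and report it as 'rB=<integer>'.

m = 271
d = (4, -17);  v_rel = (1, -4),  |v_rel|² = 17
v_rel×d = (1)·(-17) − (-4)·(4) = -1
since m = R²·17 − (-1)²:  R² = (1 + 271) / 17 = 16
R = √16 = 4  ⇒  r_B = 4 − 3 = 1

rB=1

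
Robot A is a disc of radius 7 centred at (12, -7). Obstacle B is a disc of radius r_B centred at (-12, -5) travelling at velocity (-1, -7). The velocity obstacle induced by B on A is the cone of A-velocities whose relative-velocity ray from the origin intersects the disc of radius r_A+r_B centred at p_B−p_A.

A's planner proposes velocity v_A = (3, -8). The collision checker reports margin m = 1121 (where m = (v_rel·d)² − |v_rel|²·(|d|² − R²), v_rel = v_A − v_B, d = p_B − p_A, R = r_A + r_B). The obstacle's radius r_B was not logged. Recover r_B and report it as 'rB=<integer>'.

m = 1121
d = (-24, 2);  v_rel = (4, -1),  |v_rel|² = 17
v_rel×d = (4)·(2) − (-1)·(-24) = -16
since m = R²·17 − (-16)²:  R² = (256 + 1121) / 17 = 81
R = √81 = 9  ⇒  r_B = 9 − 7 = 2

rB=2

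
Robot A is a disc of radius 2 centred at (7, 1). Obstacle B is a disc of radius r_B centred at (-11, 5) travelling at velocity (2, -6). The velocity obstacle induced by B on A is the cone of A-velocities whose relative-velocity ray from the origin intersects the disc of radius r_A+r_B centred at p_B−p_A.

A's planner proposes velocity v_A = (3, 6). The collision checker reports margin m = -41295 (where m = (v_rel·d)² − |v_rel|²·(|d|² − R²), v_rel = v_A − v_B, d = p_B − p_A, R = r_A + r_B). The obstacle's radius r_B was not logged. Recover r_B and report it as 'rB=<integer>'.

m = -41295
d = (-18, 4);  v_rel = (1, 12),  |v_rel|² = 145
v_rel×d = (1)·(4) − (12)·(-18) = 220
since m = R²·145 − 220²:  R² = (48400 + -41295) / 145 = 49
R = √49 = 7  ⇒  r_B = 7 − 2 = 5

rB=5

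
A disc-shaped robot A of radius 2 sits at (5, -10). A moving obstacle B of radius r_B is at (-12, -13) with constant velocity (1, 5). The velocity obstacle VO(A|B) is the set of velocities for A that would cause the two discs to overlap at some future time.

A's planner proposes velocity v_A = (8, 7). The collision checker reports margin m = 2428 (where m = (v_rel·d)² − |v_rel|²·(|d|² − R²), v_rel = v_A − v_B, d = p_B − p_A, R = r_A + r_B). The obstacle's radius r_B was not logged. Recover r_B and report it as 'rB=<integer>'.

m = 2428
d = (-17, -3);  v_rel = (7, 2),  |v_rel|² = 53
v_rel×d = (7)·(-3) − (2)·(-17) = 13
since m = R²·53 − 13²:  R² = (169 + 2428) / 53 = 49
R = √49 = 7  ⇒  r_B = 7 − 2 = 5

rB=5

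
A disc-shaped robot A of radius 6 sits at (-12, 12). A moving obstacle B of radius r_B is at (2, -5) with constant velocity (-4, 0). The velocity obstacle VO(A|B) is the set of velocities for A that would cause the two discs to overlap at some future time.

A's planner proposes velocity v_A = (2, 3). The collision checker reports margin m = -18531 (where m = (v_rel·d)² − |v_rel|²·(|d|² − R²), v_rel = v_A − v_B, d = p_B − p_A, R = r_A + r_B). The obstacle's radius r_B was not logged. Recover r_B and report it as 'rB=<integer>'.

m = -18531
d = (14, -17);  v_rel = (6, 3),  |v_rel|² = 45
v_rel×d = (6)·(-17) − (3)·(14) = -144
since m = R²·45 − (-144)²:  R² = (20736 + -18531) / 45 = 49
R = √49 = 7  ⇒  r_B = 7 − 6 = 1

rB=1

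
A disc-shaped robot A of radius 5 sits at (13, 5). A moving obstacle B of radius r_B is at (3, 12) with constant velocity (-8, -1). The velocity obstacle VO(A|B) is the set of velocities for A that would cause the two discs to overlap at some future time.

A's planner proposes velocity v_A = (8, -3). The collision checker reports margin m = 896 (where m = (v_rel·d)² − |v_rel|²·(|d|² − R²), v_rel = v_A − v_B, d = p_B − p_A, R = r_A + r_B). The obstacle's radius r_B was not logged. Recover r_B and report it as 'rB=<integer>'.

m = 896
d = (-10, 7);  v_rel = (16, -2),  |v_rel|² = 260
v_rel×d = (16)·(7) − (-2)·(-10) = 92
since m = R²·260 − 92²:  R² = (8464 + 896) / 260 = 36
R = √36 = 6  ⇒  r_B = 6 − 5 = 1

rB=1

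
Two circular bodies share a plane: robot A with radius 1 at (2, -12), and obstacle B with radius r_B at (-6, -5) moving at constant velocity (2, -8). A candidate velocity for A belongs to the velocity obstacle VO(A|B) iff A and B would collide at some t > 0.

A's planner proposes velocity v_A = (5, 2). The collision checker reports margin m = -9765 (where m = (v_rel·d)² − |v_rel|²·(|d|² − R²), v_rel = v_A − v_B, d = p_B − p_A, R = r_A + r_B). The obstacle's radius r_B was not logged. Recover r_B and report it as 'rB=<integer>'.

m = -9765
d = (-8, 7);  v_rel = (3, 10),  |v_rel|² = 109
v_rel×d = (3)·(7) − (10)·(-8) = 101
since m = R²·109 − 101²:  R² = (10201 + -9765) / 109 = 4
R = √4 = 2  ⇒  r_B = 2 − 1 = 1

rB=1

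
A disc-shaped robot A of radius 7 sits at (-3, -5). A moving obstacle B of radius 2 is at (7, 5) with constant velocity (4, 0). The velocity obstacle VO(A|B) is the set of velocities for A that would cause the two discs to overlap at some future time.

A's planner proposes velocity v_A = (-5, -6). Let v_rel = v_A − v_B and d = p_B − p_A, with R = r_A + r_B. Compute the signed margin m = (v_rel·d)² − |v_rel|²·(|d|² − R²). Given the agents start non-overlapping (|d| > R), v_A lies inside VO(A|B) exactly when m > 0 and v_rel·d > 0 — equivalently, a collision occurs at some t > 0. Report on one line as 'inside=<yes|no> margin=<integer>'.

d = (10, 10),  |d|² = 200;  R = 7+2 = 9,  c = 200−9² = 119
v_rel = (-9, -6),  |v_rel|² = 117;  v_rel·d = (-9)·(10) + (-6)·(10) = -150
117·t² + 300·t + 119 = 0  ⇒  m = (-150)² − 117·119 = 8577
m = 8577 > 0,  v_rel·d = -150 < 0  ⇒  outside

inside=no margin=8577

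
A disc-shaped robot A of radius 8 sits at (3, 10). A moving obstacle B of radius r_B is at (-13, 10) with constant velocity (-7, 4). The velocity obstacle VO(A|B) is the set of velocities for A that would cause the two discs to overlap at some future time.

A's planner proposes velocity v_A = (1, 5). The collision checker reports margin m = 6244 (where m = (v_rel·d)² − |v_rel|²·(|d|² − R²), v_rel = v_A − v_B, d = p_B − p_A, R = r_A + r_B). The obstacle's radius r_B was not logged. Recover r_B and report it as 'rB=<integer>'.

m = 6244
d = (-16, 0);  v_rel = (8, 1),  |v_rel|² = 65
v_rel×d = (8)·(0) − (1)·(-16) = 16
since m = R²·65 − 16²:  R² = (256 + 6244) / 65 = 100
R = √100 = 10  ⇒  r_B = 10 − 8 = 2

rB=2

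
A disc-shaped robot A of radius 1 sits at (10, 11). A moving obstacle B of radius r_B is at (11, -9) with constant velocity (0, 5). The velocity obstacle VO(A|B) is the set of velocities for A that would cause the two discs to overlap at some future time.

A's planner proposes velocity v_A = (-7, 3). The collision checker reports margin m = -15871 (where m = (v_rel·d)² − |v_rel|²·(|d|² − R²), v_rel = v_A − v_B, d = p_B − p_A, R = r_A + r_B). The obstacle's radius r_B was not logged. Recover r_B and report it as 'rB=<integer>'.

m = -15871
d = (1, -20);  v_rel = (-7, -2),  |v_rel|² = 53
v_rel×d = (-7)·(-20) − (-2)·(1) = 142
since m = R²·53 − 142²:  R² = (20164 + -15871) / 53 = 81
R = √81 = 9  ⇒  r_B = 9 − 1 = 8

rB=8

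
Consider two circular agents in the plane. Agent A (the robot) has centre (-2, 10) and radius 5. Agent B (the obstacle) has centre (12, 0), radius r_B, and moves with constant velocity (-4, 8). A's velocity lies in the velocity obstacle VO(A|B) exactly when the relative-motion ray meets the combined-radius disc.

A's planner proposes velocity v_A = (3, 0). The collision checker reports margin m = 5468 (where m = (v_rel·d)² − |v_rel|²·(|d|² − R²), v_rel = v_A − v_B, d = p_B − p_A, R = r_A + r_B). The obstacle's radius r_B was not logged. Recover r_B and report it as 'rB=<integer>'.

m = 5468
d = (14, -10);  v_rel = (7, -8),  |v_rel|² = 113
v_rel×d = (7)·(-10) − (-8)·(14) = 42
since m = R²·113 − 42²:  R² = (1764 + 5468) / 113 = 64
R = √64 = 8  ⇒  r_B = 8 − 5 = 3

rB=3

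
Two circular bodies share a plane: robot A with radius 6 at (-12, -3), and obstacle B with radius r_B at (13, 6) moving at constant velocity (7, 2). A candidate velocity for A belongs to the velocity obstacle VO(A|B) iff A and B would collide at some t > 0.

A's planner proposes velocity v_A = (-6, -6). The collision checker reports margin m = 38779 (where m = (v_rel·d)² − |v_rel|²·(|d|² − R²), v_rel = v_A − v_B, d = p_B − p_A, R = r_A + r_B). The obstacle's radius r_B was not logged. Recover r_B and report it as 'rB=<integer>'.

m = 38779
d = (25, 9);  v_rel = (-13, -8),  |v_rel|² = 233
v_rel×d = (-13)·(9) − (-8)·(25) = 83
since m = R²·233 − 83²:  R² = (6889 + 38779) / 233 = 196
R = √196 = 14  ⇒  r_B = 14 − 6 = 8

rB=8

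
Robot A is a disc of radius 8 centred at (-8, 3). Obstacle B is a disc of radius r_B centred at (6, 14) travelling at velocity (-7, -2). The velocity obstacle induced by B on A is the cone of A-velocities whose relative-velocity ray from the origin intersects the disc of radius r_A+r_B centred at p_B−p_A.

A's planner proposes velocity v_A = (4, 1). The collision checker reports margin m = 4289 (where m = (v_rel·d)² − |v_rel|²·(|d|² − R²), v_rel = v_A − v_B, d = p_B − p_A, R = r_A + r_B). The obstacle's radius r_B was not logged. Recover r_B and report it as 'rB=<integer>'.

m = 4289
d = (14, 11);  v_rel = (11, 3),  |v_rel|² = 130
v_rel×d = (11)·(11) − (3)·(14) = 79
since m = R²·130 − 79²:  R² = (6241 + 4289) / 130 = 81
R = √81 = 9  ⇒  r_B = 9 − 8 = 1

rB=1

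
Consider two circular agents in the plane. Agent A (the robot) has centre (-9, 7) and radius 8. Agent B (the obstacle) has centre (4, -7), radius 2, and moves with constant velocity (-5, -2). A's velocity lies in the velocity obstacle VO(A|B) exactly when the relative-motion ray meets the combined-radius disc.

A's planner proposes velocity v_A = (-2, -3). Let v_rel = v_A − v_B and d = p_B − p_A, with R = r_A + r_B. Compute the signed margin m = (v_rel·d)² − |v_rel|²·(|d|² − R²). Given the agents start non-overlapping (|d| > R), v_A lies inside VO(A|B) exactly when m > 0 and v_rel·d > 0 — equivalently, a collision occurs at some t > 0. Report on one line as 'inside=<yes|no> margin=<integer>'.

d = (13, -14),  |d|² = 365;  R = 8+2 = 10,  c = 365−10² = 265
v_rel = (3, -1),  |v_rel|² = 10;  v_rel·d = (3)·(13) + (-1)·(-14) = 53
10·t² − 106·t + 265 = 0  ⇒  m = 53² − 10·265 = 159
m = 159 > 0,  v_rel·d = 53 > 0  ⇒  inside

inside=yes margin=159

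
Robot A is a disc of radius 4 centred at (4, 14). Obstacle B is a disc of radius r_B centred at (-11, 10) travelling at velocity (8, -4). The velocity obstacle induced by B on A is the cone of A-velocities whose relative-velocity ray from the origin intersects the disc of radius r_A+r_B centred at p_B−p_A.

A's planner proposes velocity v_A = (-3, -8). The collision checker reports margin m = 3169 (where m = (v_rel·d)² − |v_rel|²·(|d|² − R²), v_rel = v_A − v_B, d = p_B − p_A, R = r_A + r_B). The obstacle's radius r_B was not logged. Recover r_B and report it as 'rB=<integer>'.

m = 3169
d = (-15, -4);  v_rel = (-11, -4),  |v_rel|² = 137
v_rel×d = (-11)·(-4) − (-4)·(-15) = -16
since m = R²·137 − (-16)²:  R² = (256 + 3169) / 137 = 25
R = √25 = 5  ⇒  r_B = 5 − 4 = 1

rB=1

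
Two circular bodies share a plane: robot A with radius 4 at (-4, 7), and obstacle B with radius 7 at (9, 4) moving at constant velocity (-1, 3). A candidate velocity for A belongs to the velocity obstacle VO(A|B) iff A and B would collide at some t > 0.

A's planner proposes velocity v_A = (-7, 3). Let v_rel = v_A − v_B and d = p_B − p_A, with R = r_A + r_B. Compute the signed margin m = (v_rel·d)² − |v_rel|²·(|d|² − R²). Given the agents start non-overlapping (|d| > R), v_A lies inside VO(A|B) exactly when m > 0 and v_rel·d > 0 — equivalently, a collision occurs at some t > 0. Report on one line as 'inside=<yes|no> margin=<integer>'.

d = (13, -3),  |d|² = 178;  R = 4+7 = 11,  c = 178−11² = 57
v_rel = (-6, 0),  |v_rel|² = 36;  v_rel·d = (-6)·(13) + (0)·(-3) = -78
36·t² + 156·t + 57 = 0  ⇒  m = (-78)² − 36·57 = 4032
m = 4032 > 0,  v_rel·d = -78 < 0  ⇒  outside

inside=no margin=4032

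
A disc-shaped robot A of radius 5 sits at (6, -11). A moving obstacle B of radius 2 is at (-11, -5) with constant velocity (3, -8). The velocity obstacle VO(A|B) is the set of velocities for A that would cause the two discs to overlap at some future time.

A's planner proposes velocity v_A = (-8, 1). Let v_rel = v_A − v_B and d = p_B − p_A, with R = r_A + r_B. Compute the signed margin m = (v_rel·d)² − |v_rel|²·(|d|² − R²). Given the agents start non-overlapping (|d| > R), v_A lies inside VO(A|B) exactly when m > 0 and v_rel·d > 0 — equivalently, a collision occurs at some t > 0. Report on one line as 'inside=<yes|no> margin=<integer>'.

d = (-17, 6),  |d|² = 325;  R = 5+2 = 7,  c = 325−7² = 276
v_rel = (-11, 9),  |v_rel|² = 202;  v_rel·d = (-11)·(-17) + (9)·(6) = 241
202·t² − 482·t + 276 = 0  ⇒  m = 241² − 202·276 = 2329
m = 2329 > 0,  v_rel·d = 241 > 0  ⇒  inside

inside=yes margin=2329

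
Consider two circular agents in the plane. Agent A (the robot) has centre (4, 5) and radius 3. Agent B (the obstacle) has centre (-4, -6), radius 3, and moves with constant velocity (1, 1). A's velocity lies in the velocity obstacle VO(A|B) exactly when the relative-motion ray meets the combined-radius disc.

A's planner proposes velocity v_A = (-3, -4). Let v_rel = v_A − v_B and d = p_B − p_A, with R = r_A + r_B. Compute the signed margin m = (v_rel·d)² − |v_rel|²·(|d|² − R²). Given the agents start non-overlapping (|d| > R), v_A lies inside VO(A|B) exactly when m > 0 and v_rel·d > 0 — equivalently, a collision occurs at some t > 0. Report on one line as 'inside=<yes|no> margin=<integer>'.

d = (-8, -11),  |d|² = 185;  R = 3+3 = 6,  c = 185−6² = 149
v_rel = (-4, -5),  |v_rel|² = 41;  v_rel·d = (-4)·(-8) + (-5)·(-11) = 87
41·t² − 174·t + 149 = 0  ⇒  m = 87² − 41·149 = 1460
m = 1460 > 0,  v_rel·d = 87 > 0  ⇒  inside

inside=yes margin=1460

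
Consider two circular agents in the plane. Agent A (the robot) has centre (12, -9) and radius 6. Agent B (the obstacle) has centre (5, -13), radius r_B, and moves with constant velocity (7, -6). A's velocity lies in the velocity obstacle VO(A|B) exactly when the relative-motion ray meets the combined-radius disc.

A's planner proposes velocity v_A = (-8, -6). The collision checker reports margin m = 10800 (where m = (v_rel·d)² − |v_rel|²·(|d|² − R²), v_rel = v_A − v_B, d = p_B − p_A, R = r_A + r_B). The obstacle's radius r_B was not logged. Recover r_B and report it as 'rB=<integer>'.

m = 10800
d = (-7, -4);  v_rel = (-15, 0),  |v_rel|² = 225
v_rel×d = (-15)·(-4) − (0)·(-7) = 60
since m = R²·225 − 60²:  R² = (3600 + 10800) / 225 = 64
R = √64 = 8  ⇒  r_B = 8 − 6 = 2

rB=2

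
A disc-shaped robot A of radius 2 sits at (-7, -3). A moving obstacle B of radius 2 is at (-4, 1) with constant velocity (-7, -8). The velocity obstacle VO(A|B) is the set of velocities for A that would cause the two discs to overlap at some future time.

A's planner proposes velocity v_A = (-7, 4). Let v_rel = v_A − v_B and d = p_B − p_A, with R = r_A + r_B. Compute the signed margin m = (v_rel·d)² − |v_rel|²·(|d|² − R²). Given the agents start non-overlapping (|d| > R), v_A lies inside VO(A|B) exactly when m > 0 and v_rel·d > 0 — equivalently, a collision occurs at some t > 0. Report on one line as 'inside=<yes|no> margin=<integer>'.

d = (3, 4),  |d|² = 25;  R = 2+2 = 4,  c = 25−4² = 9
v_rel = (0, 12),  |v_rel|² = 144;  v_rel·d = (0)·(3) + (12)·(4) = 48
144·t² − 96·t + 9 = 0  ⇒  m = 48² − 144·9 = 1008
m = 1008 > 0,  v_rel·d = 48 > 0  ⇒  inside

inside=yes margin=1008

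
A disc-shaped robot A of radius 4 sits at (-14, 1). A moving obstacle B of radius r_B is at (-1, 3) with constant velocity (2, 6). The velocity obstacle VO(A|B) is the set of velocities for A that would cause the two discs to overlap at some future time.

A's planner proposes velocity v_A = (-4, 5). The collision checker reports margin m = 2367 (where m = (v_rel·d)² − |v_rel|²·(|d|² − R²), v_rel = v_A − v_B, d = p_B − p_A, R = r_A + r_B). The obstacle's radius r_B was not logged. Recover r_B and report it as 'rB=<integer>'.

m = 2367
d = (13, 2);  v_rel = (-6, -1),  |v_rel|² = 37
v_rel×d = (-6)·(2) − (-1)·(13) = 1
since m = R²·37 − 1²:  R² = (1 + 2367) / 37 = 64
R = √64 = 8  ⇒  r_B = 8 − 4 = 4

rB=4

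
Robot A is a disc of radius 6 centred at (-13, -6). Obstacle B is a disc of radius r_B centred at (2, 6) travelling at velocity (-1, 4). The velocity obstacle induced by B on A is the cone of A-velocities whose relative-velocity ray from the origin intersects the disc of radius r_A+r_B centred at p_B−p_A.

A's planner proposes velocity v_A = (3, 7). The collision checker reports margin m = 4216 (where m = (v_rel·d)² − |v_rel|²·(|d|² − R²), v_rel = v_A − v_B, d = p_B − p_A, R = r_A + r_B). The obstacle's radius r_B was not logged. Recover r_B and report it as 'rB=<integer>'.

m = 4216
d = (15, 12);  v_rel = (4, 3),  |v_rel|² = 25
v_rel×d = (4)·(12) − (3)·(15) = 3
since m = R²·25 − 3²:  R² = (9 + 4216) / 25 = 169
R = √169 = 13  ⇒  r_B = 13 − 6 = 7

rB=7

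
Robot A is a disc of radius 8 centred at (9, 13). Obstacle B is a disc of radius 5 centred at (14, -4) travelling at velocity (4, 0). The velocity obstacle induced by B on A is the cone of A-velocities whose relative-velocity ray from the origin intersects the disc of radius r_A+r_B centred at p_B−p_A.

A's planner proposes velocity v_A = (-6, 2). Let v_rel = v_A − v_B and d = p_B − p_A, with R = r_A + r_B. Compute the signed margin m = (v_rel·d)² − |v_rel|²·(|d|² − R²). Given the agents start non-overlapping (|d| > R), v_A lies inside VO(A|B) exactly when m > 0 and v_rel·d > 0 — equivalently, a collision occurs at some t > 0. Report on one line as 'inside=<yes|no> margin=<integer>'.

d = (5, -17),  |d|² = 314;  R = 8+5 = 13,  c = 314−13² = 145
v_rel = (-10, 2),  |v_rel|² = 104;  v_rel·d = (-10)·(5) + (2)·(-17) = -84
104·t² + 168·t + 145 = 0  ⇒  m = (-84)² − 104·145 = -8024
m = -8024 < 0,  v_rel·d = -84 < 0  ⇒  outside

inside=no margin=-8024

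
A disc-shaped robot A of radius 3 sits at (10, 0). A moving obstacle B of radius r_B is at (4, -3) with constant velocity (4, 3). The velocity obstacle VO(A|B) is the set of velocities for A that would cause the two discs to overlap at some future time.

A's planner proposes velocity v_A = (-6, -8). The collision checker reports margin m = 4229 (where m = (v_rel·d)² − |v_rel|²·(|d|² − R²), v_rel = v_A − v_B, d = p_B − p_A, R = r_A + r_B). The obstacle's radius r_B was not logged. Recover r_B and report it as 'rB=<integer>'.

m = 4229
d = (-6, -3);  v_rel = (-10, -11),  |v_rel|² = 221
v_rel×d = (-10)·(-3) − (-11)·(-6) = -36
since m = R²·221 − (-36)²:  R² = (1296 + 4229) / 221 = 25
R = √25 = 5  ⇒  r_B = 5 − 3 = 2

rB=2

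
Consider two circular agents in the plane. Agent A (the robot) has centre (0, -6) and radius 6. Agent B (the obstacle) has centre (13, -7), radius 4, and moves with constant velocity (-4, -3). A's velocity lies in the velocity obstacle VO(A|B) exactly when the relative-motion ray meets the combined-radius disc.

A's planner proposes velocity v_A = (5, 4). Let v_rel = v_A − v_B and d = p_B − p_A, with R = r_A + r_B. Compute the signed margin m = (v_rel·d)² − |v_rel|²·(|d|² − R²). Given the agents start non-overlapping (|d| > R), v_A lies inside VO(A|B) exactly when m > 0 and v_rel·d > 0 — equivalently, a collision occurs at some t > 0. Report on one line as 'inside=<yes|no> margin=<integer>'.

d = (13, -1),  |d|² = 170;  R = 6+4 = 10,  c = 170−10² = 70
v_rel = (9, 7),  |v_rel|² = 130;  v_rel·d = (9)·(13) + (7)·(-1) = 110
130·t² − 220·t + 70 = 0  ⇒  m = 110² − 130·70 = 3000
m = 3000 > 0,  v_rel·d = 110 > 0  ⇒  inside

inside=yes margin=3000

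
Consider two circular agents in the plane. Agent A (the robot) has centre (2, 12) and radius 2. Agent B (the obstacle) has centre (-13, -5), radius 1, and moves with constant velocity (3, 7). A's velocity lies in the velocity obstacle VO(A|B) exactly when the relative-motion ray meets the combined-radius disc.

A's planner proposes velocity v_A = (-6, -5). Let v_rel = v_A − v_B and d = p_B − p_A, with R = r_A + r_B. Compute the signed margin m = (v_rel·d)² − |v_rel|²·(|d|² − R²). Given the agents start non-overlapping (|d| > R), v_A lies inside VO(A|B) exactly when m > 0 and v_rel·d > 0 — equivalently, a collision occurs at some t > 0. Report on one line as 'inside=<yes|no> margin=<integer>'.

d = (-15, -17),  |d|² = 514;  R = 2+1 = 3,  c = 514−3² = 505
v_rel = (-9, -12),  |v_rel|² = 225;  v_rel·d = (-9)·(-15) + (-12)·(-17) = 339
225·t² − 678·t + 505 = 0  ⇒  m = 339² − 225·505 = 1296
m = 1296 > 0,  v_rel·d = 339 > 0  ⇒  inside

inside=yes margin=1296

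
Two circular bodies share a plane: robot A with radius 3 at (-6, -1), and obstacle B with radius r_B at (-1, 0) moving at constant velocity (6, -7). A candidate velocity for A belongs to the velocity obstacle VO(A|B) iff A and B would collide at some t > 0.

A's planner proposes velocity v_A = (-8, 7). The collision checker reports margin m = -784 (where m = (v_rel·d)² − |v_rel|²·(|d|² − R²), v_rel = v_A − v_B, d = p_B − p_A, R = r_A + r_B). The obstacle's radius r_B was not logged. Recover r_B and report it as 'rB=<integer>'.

m = -784
d = (5, 1);  v_rel = (-14, 14),  |v_rel|² = 392
v_rel×d = (-14)·(1) − (14)·(5) = -84
since m = R²·392 − (-84)²:  R² = (7056 + -784) / 392 = 16
R = √16 = 4  ⇒  r_B = 4 − 3 = 1

rB=1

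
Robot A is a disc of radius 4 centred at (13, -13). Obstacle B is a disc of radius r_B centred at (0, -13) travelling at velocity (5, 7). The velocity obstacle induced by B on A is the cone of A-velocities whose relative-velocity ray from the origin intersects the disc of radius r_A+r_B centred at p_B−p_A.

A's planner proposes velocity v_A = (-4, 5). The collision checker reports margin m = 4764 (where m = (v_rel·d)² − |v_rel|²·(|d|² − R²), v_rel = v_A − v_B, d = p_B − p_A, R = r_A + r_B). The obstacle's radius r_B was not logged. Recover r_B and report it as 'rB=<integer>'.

m = 4764
d = (-13, 0);  v_rel = (-9, -2),  |v_rel|² = 85
v_rel×d = (-9)·(0) − (-2)·(-13) = -26
since m = R²·85 − (-26)²:  R² = (676 + 4764) / 85 = 64
R = √64 = 8  ⇒  r_B = 8 − 4 = 4

rB=4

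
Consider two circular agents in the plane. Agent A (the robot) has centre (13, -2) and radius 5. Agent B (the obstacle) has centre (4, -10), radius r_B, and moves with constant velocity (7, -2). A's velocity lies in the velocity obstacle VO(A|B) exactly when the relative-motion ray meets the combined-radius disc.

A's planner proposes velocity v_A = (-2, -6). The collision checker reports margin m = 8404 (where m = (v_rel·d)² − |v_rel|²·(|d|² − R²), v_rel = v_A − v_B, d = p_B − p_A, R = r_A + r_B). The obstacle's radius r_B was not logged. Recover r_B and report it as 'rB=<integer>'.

m = 8404
d = (-9, -8);  v_rel = (-9, -4),  |v_rel|² = 97
v_rel×d = (-9)·(-8) − (-4)·(-9) = 36
since m = R²·97 − 36²:  R² = (1296 + 8404) / 97 = 100
R = √100 = 10  ⇒  r_B = 10 − 5 = 5

rB=5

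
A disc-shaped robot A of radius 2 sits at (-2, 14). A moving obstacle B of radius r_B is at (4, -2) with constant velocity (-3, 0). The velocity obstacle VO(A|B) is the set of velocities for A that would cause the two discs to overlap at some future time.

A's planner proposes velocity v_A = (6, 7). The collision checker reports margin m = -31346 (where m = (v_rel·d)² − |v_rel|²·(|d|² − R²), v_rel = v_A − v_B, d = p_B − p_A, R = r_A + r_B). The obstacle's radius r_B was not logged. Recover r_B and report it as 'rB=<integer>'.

m = -31346
d = (6, -16);  v_rel = (9, 7),  |v_rel|² = 130
v_rel×d = (9)·(-16) − (7)·(6) = -186
since m = R²·130 − (-186)²:  R² = (34596 + -31346) / 130 = 25
R = √25 = 5  ⇒  r_B = 5 − 2 = 3

rB=3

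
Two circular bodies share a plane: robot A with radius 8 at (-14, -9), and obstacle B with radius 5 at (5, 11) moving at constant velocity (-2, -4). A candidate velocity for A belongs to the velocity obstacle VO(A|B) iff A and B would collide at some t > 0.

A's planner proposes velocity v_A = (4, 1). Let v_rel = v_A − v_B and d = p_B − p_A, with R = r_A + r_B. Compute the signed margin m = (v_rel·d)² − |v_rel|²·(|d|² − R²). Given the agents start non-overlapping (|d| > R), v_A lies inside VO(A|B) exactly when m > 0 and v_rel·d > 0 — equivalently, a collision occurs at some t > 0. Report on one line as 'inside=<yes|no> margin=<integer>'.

d = (19, 20),  |d|² = 761;  R = 8+5 = 13,  c = 761−13² = 592
v_rel = (6, 5),  |v_rel|² = 61;  v_rel·d = (6)·(19) + (5)·(20) = 214
61·t² − 428·t + 592 = 0  ⇒  m = 214² − 61·592 = 9684
m = 9684 > 0,  v_rel·d = 214 > 0  ⇒  inside

inside=yes margin=9684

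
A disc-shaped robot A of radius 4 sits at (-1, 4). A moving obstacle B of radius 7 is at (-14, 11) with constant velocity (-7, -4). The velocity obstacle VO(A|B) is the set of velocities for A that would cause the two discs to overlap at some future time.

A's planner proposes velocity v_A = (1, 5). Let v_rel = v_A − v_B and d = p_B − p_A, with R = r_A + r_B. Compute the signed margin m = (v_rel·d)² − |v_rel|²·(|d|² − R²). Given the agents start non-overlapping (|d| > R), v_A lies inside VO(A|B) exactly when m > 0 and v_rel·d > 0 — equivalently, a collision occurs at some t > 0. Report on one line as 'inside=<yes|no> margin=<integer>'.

d = (-13, 7),  |d|² = 218;  R = 4+7 = 11,  c = 218−11² = 97
v_rel = (8, 9),  |v_rel|² = 145;  v_rel·d = (8)·(-13) + (9)·(7) = -41
145·t² + 82·t + 97 = 0  ⇒  m = (-41)² − 145·97 = -12384
m = -12384 < 0,  v_rel·d = -41 < 0  ⇒  outside

inside=no margin=-12384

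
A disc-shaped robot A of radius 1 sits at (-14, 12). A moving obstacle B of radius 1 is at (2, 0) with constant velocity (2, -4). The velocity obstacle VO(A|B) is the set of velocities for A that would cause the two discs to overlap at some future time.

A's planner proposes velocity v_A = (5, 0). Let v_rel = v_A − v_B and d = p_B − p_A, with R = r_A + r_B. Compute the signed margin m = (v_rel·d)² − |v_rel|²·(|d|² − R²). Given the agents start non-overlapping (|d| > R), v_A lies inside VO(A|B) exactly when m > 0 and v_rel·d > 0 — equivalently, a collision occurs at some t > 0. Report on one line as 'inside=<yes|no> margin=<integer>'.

d = (16, -12),  |d|² = 400;  R = 1+1 = 2,  c = 400−2² = 396
v_rel = (3, 4),  |v_rel|² = 25;  v_rel·d = (3)·(16) + (4)·(-12) = 0
25·t² − 0·t + 396 = 0  ⇒  m = 0² − 25·396 = -9900
m = -9900 < 0,  v_rel·d = 0 = 0  ⇒  outside

inside=no margin=-9900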